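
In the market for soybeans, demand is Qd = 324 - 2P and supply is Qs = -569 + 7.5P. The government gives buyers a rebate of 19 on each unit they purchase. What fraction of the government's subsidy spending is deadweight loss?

DWL / government spending = 15/166

Pre-subsidy: 324 - 2P = -569 + 7.5P gives P* = 94, Q* = 136.
With the rebate, buyers effectively pay Pb = Ps − 19, where Ps is the price sellers receive.
Demand in terms of Ps becomes Qd = 324 − 2(Ps − 19) = 362 - 2Ps. Setting this equal to supply: 362 - 2Ps = -569 + 7.5Ps, so Ps = 98.
Buyers pay Pb = 98 − 19 = 79; Q' = -569 + 7.5·98 = 166.
ΔCS = ½(136 + 166)(94 − 79) = 2265; ΔPS = ½(136 + 166)(98 − 94) = 604.
Government spending = 19 × 166 = 3154.
DWL = ½ × 19 × (166 − 136) = 285; fraction = 285 / 3154 = 15/166.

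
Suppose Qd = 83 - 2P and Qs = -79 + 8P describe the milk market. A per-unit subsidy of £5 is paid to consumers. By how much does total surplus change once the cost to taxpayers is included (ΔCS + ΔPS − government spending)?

Pre-subsidy: 83 - 2P = -79 + 8P gives P* = 16.2, Q* = 50.6.
With the rebate, buyers effectively pay Pb = Ps − 5, where Ps is the price sellers receive.
Demand in terms of Ps becomes Qd = 83 − 2(Ps − 5) = 93 - 2Ps. Setting this equal to supply: 93 - 2Ps = -79 + 8Ps, so Ps = 17.2.
Buyers pay Pb = 17.2 − 5 = 12.2; Q' = -79 + 8·17.2 = 58.6.
ΔCS = ½(50.6 + 58.6)(16.2 − 12.2) = 218.4; ΔPS = ½(50.6 + 58.6)(17.2 − 16.2) = 54.6.
Government spending = 5 × 58.6 = 293.
Net change = 218.4 + 54.6 − 293 = -20. The loss equals the DWL triangle ½·5·8.

Net change in total surplus = -£20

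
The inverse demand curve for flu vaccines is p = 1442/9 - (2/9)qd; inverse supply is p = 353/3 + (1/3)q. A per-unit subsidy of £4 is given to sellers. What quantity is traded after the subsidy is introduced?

q' = 83.8

Pre-subsidy: 1442/9 - (2/9)q = 353/3 + (1/3)q gives q* = 76.6 and p* = 143.2.
With the subsidy, sellers receive ps = pb + 4 for each unit, where pb is the price buyers pay.
On the curves, pb = 1442/9 - (2/9)q and ps = 353/3 + (1/3)q; the wedge ps − pb = 4 gives 353/3 + (1/3)q − (1442/9 - (2/9)q) = 4, so q' = 83.8.
Then pb = 1442/9 − (2/9)·83.8 = 141.6 and ps = 353/3 + (1/3)·83.8 = 145.6.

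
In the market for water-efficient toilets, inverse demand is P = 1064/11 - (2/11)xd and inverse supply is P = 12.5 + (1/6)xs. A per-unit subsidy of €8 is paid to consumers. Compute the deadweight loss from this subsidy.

Deadweight loss = 2112/23

Pre-subsidy: 1064/11 - (2/11)x = 12.5 + (1/6)x gives x* = 5559/23 and P* = 1214/23.
With the rebate, buyers effectively pay Pb = Ps − 8, where Ps is the price sellers receive.
On the curves, Pb = 1064/11 - (2/11)x and Ps = 12.5 + (1/6)x; the wedge Ps − Pb = 8 gives 12.5 + (1/6)x − (1064/11 - (2/11)x) = 8, so x' = 6087/23.
Then Pb = 1064/11 − (2/11)·(6087/23) = 1118/23 and Ps = 12.5 + (1/6)·(6087/23) = 1302/23.
The subsidy expands output by 6087/23 − 5559/23 = 528/23 past the efficient level; on those units the gap between marginal cost and willingness to pay runs from 0 up to 8.
DWL = ½ × 8 × 528/23 = 2112/23.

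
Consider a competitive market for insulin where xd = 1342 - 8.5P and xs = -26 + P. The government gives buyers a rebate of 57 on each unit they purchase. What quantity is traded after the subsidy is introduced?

Pre-subsidy: 1342 - 8.5P = -26 + P gives P* = 144, x* = 118.
With the rebate, buyers effectively pay Pb = Ps − 57, where Ps is the price sellers receive.
Demand in terms of Ps becomes xd = 1342 − 8.5(Ps − 57) = 1826.5 - 8.5Ps. Setting this equal to supply: 1826.5 - 8.5Ps = -26 + Ps, so Ps = 195.
Buyers pay Pb = 195 − 57 = 138; x' = -26 + 1·195 = 169.

x' = 169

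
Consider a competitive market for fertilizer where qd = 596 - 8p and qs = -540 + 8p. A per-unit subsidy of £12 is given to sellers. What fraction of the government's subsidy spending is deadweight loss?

Pre-subsidy: 596 - 8p = -540 + 8p gives p* = 71, q* = 28.
With the subsidy, sellers receive ps = pb + 12 for each unit, where pb is the price buyers pay.
Supply in terms of pb becomes qs = -540 + 8(pb + 12) = -444 + 8pb. Setting this equal to demand: 596 - 8pb = -444 + 8pb, so pb = 65.
Sellers receive ps = 65 + 12 = 77; q' = 596 − 8·65 = 76.
ΔCS = ½(28 + 76)(71 − 65) = 312; ΔPS = ½(28 + 76)(77 − 71) = 312.
Government spending = 12 × 76 = 912.
DWL = ½ × 12 × (76 − 28) = 288; fraction = 288 / 912 = 6/19.

DWL / government spending = 6/19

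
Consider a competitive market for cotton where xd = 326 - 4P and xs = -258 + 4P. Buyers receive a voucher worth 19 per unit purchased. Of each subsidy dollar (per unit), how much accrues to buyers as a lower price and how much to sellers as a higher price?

Pre-subsidy: 326 - 4P = -258 + 4P gives P* = 73, x* = 34.
With the rebate, buyers effectively pay Pb = Ps − 19, where Ps is the price sellers receive.
Demand in terms of Ps becomes xd = 326 − 4(Ps − 19) = 402 - 4Ps. Setting this equal to supply: 402 - 4Ps = -258 + 4Ps, so Ps = 82.5.
Buyers pay Pb = 82.5 − 19 = 63.5; x' = -258 + 4·82.5 = 72.
Buyers' price falls by P* − Pb = 73 − 63.5 = 9.5; sellers' price rises by Ps − P* = 82.5 − 73 = 9.5.

Buyers gain 9.5 per unit; sellers gain 9.5 per unit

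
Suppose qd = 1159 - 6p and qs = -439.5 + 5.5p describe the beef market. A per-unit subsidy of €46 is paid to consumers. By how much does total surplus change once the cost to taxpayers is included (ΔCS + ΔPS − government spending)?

Net change in total surplus = -€3036

Pre-subsidy: 1159 - 6p = -439.5 + 5.5p gives p* = 139, q* = 325.
With the rebate, buyers effectively pay pb = ps − 46, where ps is the price sellers receive.
Demand in terms of ps becomes qd = 1159 − 6(ps − 46) = 1435 - 6ps. Setting this equal to supply: 1435 - 6ps = -439.5 + 5.5ps, so ps = 163.
Buyers pay pb = 163 − 46 = 117; q' = -439.5 + 5.5·163 = 457.
ΔCS = ½(325 + 457)(139 − 117) = 8602; ΔPS = ½(325 + 457)(163 − 139) = 9384.
Government spending = 46 × 457 = 21022.
Net change = 8602 + 9384 − 21022 = -3036. The loss equals the DWL triangle ½·46·132.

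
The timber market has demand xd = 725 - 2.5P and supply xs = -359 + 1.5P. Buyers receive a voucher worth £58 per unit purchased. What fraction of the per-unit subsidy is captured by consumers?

Pre-subsidy: 725 - 2.5P = -359 + 1.5P gives P* = 271, x* = 47.5.
With the rebate, buyers effectively pay Pb = Ps − 58, where Ps is the price sellers receive.
Demand in terms of Ps becomes xd = 725 − 2.5(Ps − 58) = 870 - 2.5Ps. Setting this equal to supply: 870 - 2.5Ps = -359 + 1.5Ps, so Ps = 307.25.
Buyers pay Pb = 307.25 − 58 = 249.25; x' = -359 + 1.5·307.25 = 101.875.
Buyers' price falls by P* − Pb = 271 − 249.25 = 21.75; sellers' price rises by Ps − P* = 307.25 − 271 = 36.25.
So consumers capture 21.75/58 = 0.375 of each unit of subsidy.

Consumer share = 0.375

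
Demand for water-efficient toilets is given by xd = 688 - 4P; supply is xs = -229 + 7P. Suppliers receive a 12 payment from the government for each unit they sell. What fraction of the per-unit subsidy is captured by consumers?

Consumer share = 7/11

Pre-subsidy: 688 - 4P = -229 + 7P gives P* = 917/11, x* = 3900/11.
With the subsidy, sellers receive Ps = Pb + 12 for each unit, where Pb is the price buyers pay.
Supply in terms of Pb becomes xs = -229 + 7(Pb + 12) = -145 + 7Pb. Setting this equal to demand: 688 - 4Pb = -145 + 7Pb, so Pb = 833/11.
Sellers receive Ps = 833/11 + 12 = 965/11; x' = 688 − 4·(833/11) = 4236/11.
Buyers' price falls by P* − Pb = 917/11 − 833/11 = 84/11; sellers' price rises by Ps − P* = 965/11 − 917/11 = 48/11.
So consumers capture (84/11)/12 = 7/11 of each unit of subsidy.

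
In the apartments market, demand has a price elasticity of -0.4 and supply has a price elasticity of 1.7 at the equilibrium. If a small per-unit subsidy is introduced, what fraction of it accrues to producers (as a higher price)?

For a small subsidy around the equilibrium, the benefit split depends on the relative slopes, which at a point are proportional to the elasticities.
Buyer share = εs/(εs + |εd|) = 1.7/(1.7 + 0.4) = 17/21; seller share = |εd|/(εs + |εd|) = 4/21.
So producers capture 4/21 of the subsidy.

Producer share = 4/21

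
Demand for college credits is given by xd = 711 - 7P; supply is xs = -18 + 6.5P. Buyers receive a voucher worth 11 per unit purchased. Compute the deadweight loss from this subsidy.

Deadweight loss = 11011/54

Pre-subsidy: 711 - 7P = -18 + 6.5P gives P* = 54, x* = 333.
With the rebate, buyers effectively pay Pb = Ps − 11, where Ps is the price sellers receive.
Demand in terms of Ps becomes xd = 711 − 7(Ps − 11) = 788 - 7Ps. Setting this equal to supply: 788 - 7Ps = -18 + 6.5Ps, so Ps = 1612/27.
Buyers pay Pb = 1612/27 − 11 = 1315/27; x' = -18 + 6.5·(1612/27) = 9992/27.
The subsidy expands output by 9992/27 − 333 = 1001/27 past the efficient level; on those units the gap between marginal cost and willingness to pay runs from 0 up to 11.
DWL = ½ × 11 × 1001/27 = 11011/54.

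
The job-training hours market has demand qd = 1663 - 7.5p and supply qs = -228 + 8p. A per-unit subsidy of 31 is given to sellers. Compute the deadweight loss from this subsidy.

Pre-subsidy: 1663 - 7.5p = -228 + 8p gives p* = 122, q* = 748.
With the subsidy, sellers receive ps = pb + 31 for each unit, where pb is the price buyers pay.
Supply in terms of pb becomes qs = -228 + 8(pb + 31) = 20 + 8pb. Setting this equal to demand: 1663 - 7.5pb = 20 + 8pb, so pb = 106.
Sellers receive ps = 106 + 31 = 137; q' = 1663 − 7.5·106 = 868.
The subsidy expands output by 868 − 748 = 120 past the efficient level; on those units the gap between marginal cost and willingness to pay runs from 0 up to 31.
DWL = ½ × 31 × 120 = 1860.

Deadweight loss = 1860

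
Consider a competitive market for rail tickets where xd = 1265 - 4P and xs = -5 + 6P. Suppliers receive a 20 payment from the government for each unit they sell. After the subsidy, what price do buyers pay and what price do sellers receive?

Pre-subsidy: 1265 - 4P = -5 + 6P gives P* = 127, x* = 757.
With the subsidy, sellers receive Ps = Pb + 20 for each unit, where Pb is the price buyers pay.
Supply in terms of Pb becomes xs = -5 + 6(Pb + 20) = 115 + 6Pb. Setting this equal to demand: 1265 - 4Pb = 115 + 6Pb, so Pb = 115.
Sellers receive Ps = 115 + 20 = 135; x' = 1265 − 4·115 = 805.

Buyers pay 115; sellers receive 135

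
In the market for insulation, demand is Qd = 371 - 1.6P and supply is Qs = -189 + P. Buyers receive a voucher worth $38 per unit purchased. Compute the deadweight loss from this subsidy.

Pre-subsidy: 371 - 1.6P = -189 + P gives P* = 2800/13, Q* = 343/13.
With the rebate, buyers effectively pay Pb = Ps − 38, where Ps is the price sellers receive.
Demand in terms of Ps becomes Qd = 371 − 1.6(Ps − 38) = 431.8 - 1.6Ps. Setting this equal to supply: 431.8 - 1.6Ps = -189 + Ps, so Ps = 3104/13.
Buyers pay Pb = 3104/13 − 38 = 2610/13; Q' = -189 + 1·(3104/13) = 647/13.
The subsidy expands output by 647/13 − 343/13 = 304/13 past the efficient level; on those units the gap between marginal cost and willingness to pay runs from 0 up to 38.
DWL = ½ × 38 × 304/13 = 5776/13.

Deadweight loss = 5776/13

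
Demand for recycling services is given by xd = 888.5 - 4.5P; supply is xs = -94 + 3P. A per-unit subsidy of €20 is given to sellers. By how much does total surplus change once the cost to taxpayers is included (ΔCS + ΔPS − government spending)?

Pre-subsidy: 888.5 - 4.5P = -94 + 3P gives P* = 131, x* = 299.
With the subsidy, sellers receive Ps = Pb + 20 for each unit, where Pb is the price buyers pay.
Supply in terms of Pb becomes xs = -94 + 3(Pb + 20) = -34 + 3Pb. Setting this equal to demand: 888.5 - 4.5Pb = -34 + 3Pb, so Pb = 123.
Sellers receive Ps = 123 + 20 = 143; x' = 888.5 − 4.5·123 = 335.
ΔCS = ½(299 + 335)(131 − 123) = 2536; ΔPS = ½(299 + 335)(143 − 131) = 3804.
Government spending = 20 × 335 = 6700.
Net change = 2536 + 3804 − 6700 = -360. The loss equals the DWL triangle ½·20·36.

Net change in total surplus = -€360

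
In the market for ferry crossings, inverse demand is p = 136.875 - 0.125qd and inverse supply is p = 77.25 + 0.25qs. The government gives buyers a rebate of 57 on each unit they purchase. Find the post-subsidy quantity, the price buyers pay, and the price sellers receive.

Pre-subsidy: 136.875 - 0.125q = 77.25 + 0.25q gives q* = 159 and p* = 117.
With the rebate, buyers effectively pay pb = ps − 57, where ps is the price sellers receive.
On the curves, pb = 136.875 - 0.125q and ps = 77.25 + 0.25q; the wedge ps − pb = 57 gives 77.25 + 0.25q − (136.875 - 0.125q) = 57, so q' = 311.
Then pb = 136.875 − 0.125·311 = 98 and ps = 77.25 + 0.25·311 = 155.

q' = 311; buyers pay 98; sellers receive 155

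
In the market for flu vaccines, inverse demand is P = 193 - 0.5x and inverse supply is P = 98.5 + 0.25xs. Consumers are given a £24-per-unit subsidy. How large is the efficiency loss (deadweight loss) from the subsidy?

Deadweight loss = £384

Pre-subsidy: 193 - 0.5x = 98.5 + 0.25x gives x* = 126 and P* = 130.
With the rebate, buyers effectively pay Pb = Ps − 24, where Ps is the price sellers receive.
On the curves, Pb = 193 - 0.5x and Ps = 98.5 + 0.25x; the wedge Ps − Pb = 24 gives 98.5 + 0.25x − (193 - 0.5x) = 24, so x' = 158.
Then Pb = 193 − 0.5·158 = 114 and Ps = 98.5 + 0.25·158 = 138.
The subsidy expands output by 158 − 126 = 32 past the efficient level; on those units the gap between marginal cost and willingness to pay runs from 0 up to 24.
DWL = ½ × 24 × 32 = 384.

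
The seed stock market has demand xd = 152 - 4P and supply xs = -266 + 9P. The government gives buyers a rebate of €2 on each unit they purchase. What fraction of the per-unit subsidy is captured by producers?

Pre-subsidy: 152 - 4P = -266 + 9P gives P* = 418/13, x* = 304/13.
With the rebate, buyers effectively pay Pb = Ps − 2, where Ps is the price sellers receive.
Demand in terms of Ps becomes xd = 152 − 4(Ps − 2) = 160 - 4Ps. Setting this equal to supply: 160 - 4Ps = -266 + 9Ps, so Ps = 426/13.
Buyers pay Pb = 426/13 − 2 = 400/13; x' = -266 + 9·(426/13) = 376/13.
Buyers' price falls by P* − Pb = 418/13 − 400/13 = 18/13; sellers' price rises by Ps − P* = 426/13 − 418/13 = 8/13.
So producers capture (8/13)/2 = 4/13 of each unit of subsidy.

Producer share = 4/13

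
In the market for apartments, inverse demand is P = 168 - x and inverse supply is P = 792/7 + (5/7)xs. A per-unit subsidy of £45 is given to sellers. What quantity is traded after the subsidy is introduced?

Pre-subsidy: 168 - x = 792/7 + (5/7)x gives x* = 32 and P* = 136.
With the subsidy, sellers receive Ps = Pb + 45 for each unit, where Pb is the price buyers pay.
On the curves, Pb = 168 - x and Ps = 792/7 + (5/7)x; the wedge Ps − Pb = 45 gives 792/7 + (5/7)x − (168 - x) = 45, so x' = 58.25.
Then Pb = 168 − 1·58.25 = 109.75 and Ps = 792/7 + (5/7)·58.25 = 154.75.

x' = 58.25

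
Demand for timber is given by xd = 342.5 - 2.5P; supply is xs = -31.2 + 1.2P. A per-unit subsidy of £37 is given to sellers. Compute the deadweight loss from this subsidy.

Deadweight loss = £555

Pre-subsidy: 342.5 - 2.5P = -31.2 + 1.2P gives P* = 101, x* = 90.
With the subsidy, sellers receive Ps = Pb + 37 for each unit, where Pb is the price buyers pay.
Supply in terms of Pb becomes xs = -31.2 + 1.2(Pb + 37) = 13.2 + 1.2Pb. Setting this equal to demand: 342.5 - 2.5Pb = 13.2 + 1.2Pb, so Pb = 89.
Sellers receive Ps = 89 + 37 = 126; x' = 342.5 − 2.5·89 = 120.
The subsidy expands output by 120 − 90 = 30 past the efficient level; on those units the gap between marginal cost and willingness to pay runs from 0 up to 37.
DWL = ½ × 37 × 30 = 555.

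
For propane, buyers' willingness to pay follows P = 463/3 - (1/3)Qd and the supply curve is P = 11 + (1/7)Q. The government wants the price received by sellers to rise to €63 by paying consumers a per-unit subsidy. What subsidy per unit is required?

Required subsidy s = €30 per unit

At a seller price of 63, quantity supplied is -77 + 7·63 = 364.
Buyers absorb 364 only when they pay Pb = 463/3 − (1/3)·364 = 33.
s = Ps − Pb = 63 − 33 = 30.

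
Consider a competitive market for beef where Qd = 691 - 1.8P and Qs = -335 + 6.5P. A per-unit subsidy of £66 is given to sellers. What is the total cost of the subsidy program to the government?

Government cost = 3076062/83

Pre-subsidy: 691 - 1.8P = -335 + 6.5P gives P* = 10260/83, Q* = 38885/83.
With the subsidy, sellers receive Ps = Pb + 66 for each unit, where Pb is the price buyers pay.
Supply in terms of Pb becomes Qs = -335 + 6.5(Pb + 66) = 94 + 6.5Pb. Setting this equal to demand: 691 - 1.8Pb = 94 + 6.5Pb, so Pb = 5970/83.
Sellers receive Ps = 5970/83 + 66 = 11448/83; Q' = 691 − 1.8·(5970/83) = 46607/83.
Government outlay = subsidy × quantity = 66 × 46607/83 = 3076062/83.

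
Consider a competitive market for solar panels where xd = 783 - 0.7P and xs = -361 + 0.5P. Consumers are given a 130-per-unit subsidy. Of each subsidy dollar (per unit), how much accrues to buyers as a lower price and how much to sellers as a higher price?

Pre-subsidy: 783 - 0.7P = -361 + 0.5P gives P* = 2860/3, x* = 347/3.
With the rebate, buyers effectively pay Pb = Ps − 130, where Ps is the price sellers receive.
Demand in terms of Ps becomes xd = 783 − 0.7(Ps − 130) = 874 - 0.7Ps. Setting this equal to supply: 874 - 0.7Ps = -361 + 0.5Ps, so Ps = 6175/6.
Buyers pay Pb = 6175/6 − 130 = 5395/6; x' = -361 + 0.5·(6175/6) = 1843/12.
Buyers' price falls by P* − Pb = 2860/3 − 5395/6 = 325/6; sellers' price rises by Ps − P* = 6175/6 − 2860/3 = 455/6.

Buyers gain 325/6 per unit; sellers gain 455/6 per unit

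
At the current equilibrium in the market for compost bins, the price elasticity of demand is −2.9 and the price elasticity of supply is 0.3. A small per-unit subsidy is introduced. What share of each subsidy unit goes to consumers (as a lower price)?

For a small subsidy around the equilibrium, the benefit split depends on the relative slopes, which at a point are proportional to the elasticities.
Buyer share = εs/(εs + |εd|) = 0.3/(0.3 + 2.9) = 0.09375; seller share = |εd|/(εs + |εd|) = 0.90625.

Consumer share = 0.09375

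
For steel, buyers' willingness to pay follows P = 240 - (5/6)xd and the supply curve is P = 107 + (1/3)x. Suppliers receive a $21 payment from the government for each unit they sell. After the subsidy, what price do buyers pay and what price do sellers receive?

Pre-subsidy: 240 - (5/6)x = 107 + (1/3)x gives x* = 114 and P* = 145.
With the subsidy, sellers receive Ps = Pb + 21 for each unit, where Pb is the price buyers pay.
On the curves, Pb = 240 - (5/6)x and Ps = 107 + (1/3)x; the wedge Ps − Pb = 21 gives 107 + (1/3)x − (240 - (5/6)x) = 21, so x' = 132.
Then Pb = 240 − (5/6)·132 = 130 and Ps = 107 + (1/3)·132 = 151.

Buyers pay $130; sellers receive $151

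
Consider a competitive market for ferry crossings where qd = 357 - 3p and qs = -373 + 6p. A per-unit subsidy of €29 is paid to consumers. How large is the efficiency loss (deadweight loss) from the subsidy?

Pre-subsidy: 357 - 3p = -373 + 6p gives p* = 730/9, q* = 341/3.
With the rebate, buyers effectively pay pb = ps − 29, where ps is the price sellers receive.
Demand in terms of ps becomes qd = 357 − 3(ps − 29) = 444 - 3ps. Setting this equal to supply: 444 - 3ps = -373 + 6ps, so ps = 817/9.
Buyers pay pb = 817/9 − 29 = 556/9; q' = -373 + 6·(817/9) = 515/3.
The subsidy expands output by 515/3 − 341/3 = 58 past the efficient level; on those units the gap between marginal cost and willingness to pay runs from 0 up to 29.
DWL = ½ × 29 × 58 = 841.

Deadweight loss = €841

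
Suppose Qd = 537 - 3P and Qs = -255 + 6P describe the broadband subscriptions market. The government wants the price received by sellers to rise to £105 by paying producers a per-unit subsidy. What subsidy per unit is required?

At a seller price of 105, quantity supplied is -255 + 6·105 = 375.
Buyers absorb 375 only when they pay Pb with 537 − 3·Pb = 375, i.e. Pb = 54.
s = Ps − Pb = 105 − 54 = 51.

Required subsidy s = £51 per unit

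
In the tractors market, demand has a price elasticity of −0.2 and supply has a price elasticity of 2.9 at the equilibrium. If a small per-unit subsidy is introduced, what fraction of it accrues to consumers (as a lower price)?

Consumer share = 29/31

For a small subsidy around the equilibrium, the benefit split depends on the relative slopes, which at a point are proportional to the elasticities.
Buyer share = εs/(εs + |εd|) = 2.9/(2.9 + 0.2) = 29/31; seller share = |εd|/(εs + |εd|) = 2/31.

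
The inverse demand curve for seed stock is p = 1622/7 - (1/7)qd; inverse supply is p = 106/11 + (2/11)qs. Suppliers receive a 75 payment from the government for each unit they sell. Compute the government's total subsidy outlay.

Government cost = 68625

Pre-subsidy: 1622/7 - (1/7)q = 106/11 + (2/11)q gives q* = 684 and p* = 134.
With the subsidy, sellers receive ps = pb + 75 for each unit, where pb is the price buyers pay.
On the curves, pb = 1622/7 - (1/7)q and ps = 106/11 + (2/11)q; the wedge ps − pb = 75 gives 106/11 + (2/11)q − (1622/7 - (1/7)q) = 75, so q' = 915.
Then pb = 1622/7 − (1/7)·915 = 101 and ps = 106/11 + (2/11)·915 = 176.
Government outlay = subsidy × quantity = 75 × 915 = 68625.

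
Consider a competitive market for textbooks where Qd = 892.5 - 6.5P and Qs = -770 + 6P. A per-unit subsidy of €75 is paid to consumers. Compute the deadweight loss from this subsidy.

Deadweight loss = €8775

Pre-subsidy: 892.5 - 6.5P = -770 + 6P gives P* = 133, Q* = 28.
With the rebate, buyers effectively pay Pb = Ps − 75, where Ps is the price sellers receive.
Demand in terms of Ps becomes Qd = 892.5 − 6.5(Ps − 75) = 1380 - 6.5Ps. Setting this equal to supply: 1380 - 6.5Ps = -770 + 6Ps, so Ps = 172.
Buyers pay Pb = 172 − 75 = 97; Q' = -770 + 6·172 = 262.
The subsidy expands output by 262 − 28 = 234 past the efficient level; on those units the gap between marginal cost and willingness to pay runs from 0 up to 75.
DWL = ½ × 75 × 234 = 8775.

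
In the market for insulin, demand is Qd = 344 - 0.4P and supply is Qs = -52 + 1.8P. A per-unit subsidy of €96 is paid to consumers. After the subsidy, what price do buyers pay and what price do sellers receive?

Pre-subsidy: 344 - 0.4P = -52 + 1.8P gives P* = 180, Q* = 272.
With the rebate, buyers effectively pay Pb = Ps − 96, where Ps is the price sellers receive.
Demand in terms of Ps becomes Qd = 344 − 0.4(Ps − 96) = 382.4 - 0.4Ps. Setting this equal to supply: 382.4 - 0.4Ps = -52 + 1.8Ps, so Ps = 2172/11.
Buyers pay Pb = 2172/11 − 96 = 1116/11; Q' = -52 + 1.8·(2172/11) = 16688/55.

Buyers pay 1116/11; sellers receive 2172/11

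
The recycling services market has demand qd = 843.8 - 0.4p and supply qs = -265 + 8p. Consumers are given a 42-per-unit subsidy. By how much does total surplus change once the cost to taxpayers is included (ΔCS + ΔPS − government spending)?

Pre-subsidy: 843.8 - 0.4p = -265 + 8p gives p* = 132, q* = 791.
With the rebate, buyers effectively pay pb = ps − 42, where ps is the price sellers receive.
Demand in terms of ps becomes qd = 843.8 − 0.4(ps − 42) = 860.6 - 0.4ps. Setting this equal to supply: 860.6 - 0.4ps = -265 + 8ps, so ps = 134.
Buyers pay pb = 134 − 42 = 92; q' = -265 + 8·134 = 807.
ΔCS = ½(791 + 807)(132 − 92) = 31960; ΔPS = ½(791 + 807)(134 − 132) = 1598.
Government spending = 42 × 807 = 33894.
Net change = 31960 + 1598 − 33894 = -336. The loss equals the DWL triangle ½·42·16.

Net change in total surplus = -336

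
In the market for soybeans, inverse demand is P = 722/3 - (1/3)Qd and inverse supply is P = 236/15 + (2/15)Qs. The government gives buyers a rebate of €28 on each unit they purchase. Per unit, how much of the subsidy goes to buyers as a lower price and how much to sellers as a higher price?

Pre-subsidy: 722/3 - (1/3)Q = 236/15 + (2/15)Q gives Q* = 482 and P* = 80.
With the rebate, buyers effectively pay Pb = Ps − 28, where Ps is the price sellers receive.
On the curves, Pb = 722/3 - (1/3)Q and Ps = 236/15 + (2/15)Q; the wedge Ps − Pb = 28 gives 236/15 + (2/15)Q − (722/3 - (1/3)Q) = 28, so Q' = 542.
Then Pb = 722/3 − (1/3)·542 = 60 and Ps = 236/15 + (2/15)·542 = 88.
Buyers' price falls by P* − Pb = 80 − 60 = 20; sellers' price rises by Ps − P* = 88 − 80 = 8.

Buyers gain €20 per unit; sellers gain €8 per unit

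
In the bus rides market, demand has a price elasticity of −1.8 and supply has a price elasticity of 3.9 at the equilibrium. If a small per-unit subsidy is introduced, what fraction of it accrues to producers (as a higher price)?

Producer share = 6/19

For a small subsidy around the equilibrium, the benefit split depends on the relative slopes, which at a point are proportional to the elasticities.
Buyer share = εs/(εs + |εd|) = 3.9/(3.9 + 1.8) = 13/19; seller share = |εd|/(εs + |εd|) = 6/19.
So producers capture 6/19 of the subsidy.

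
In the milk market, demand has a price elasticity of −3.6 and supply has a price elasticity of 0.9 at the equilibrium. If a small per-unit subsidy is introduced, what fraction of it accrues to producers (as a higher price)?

Producer share = 0.8

For a small subsidy around the equilibrium, the benefit split depends on the relative slopes, which at a point are proportional to the elasticities.
Buyer share = εs/(εs + |εd|) = 0.9/(0.9 + 3.6) = 0.2; seller share = |εd|/(εs + |εd|) = 0.8.
So producers capture 0.8 of the subsidy.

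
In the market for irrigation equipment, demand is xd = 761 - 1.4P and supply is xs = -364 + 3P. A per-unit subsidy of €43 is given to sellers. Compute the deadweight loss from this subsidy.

Deadweight loss = 38829/44

Pre-subsidy: 761 - 1.4P = -364 + 3P gives P* = 5625/22, x* = 8867/22.
With the subsidy, sellers receive Ps = Pb + 43 for each unit, where Pb is the price buyers pay.
Supply in terms of Pb becomes xs = -364 + 3(Pb + 43) = -235 + 3Pb. Setting this equal to demand: 761 - 1.4Pb = -235 + 3Pb, so Pb = 2490/11.
Sellers receive Ps = 2490/11 + 43 = 2963/11; x' = 761 − 1.4·(2490/11) = 4885/11.
The subsidy expands output by 4885/11 − 8867/22 = 903/22 past the efficient level; on those units the gap between marginal cost and willingness to pay runs from 0 up to 43.
DWL = ½ × 43 × 903/22 = 38829/44.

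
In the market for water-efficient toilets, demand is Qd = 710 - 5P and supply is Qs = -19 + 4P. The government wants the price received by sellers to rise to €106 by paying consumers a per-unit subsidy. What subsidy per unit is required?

Required subsidy s = €45 per unit

At a seller price of 106, quantity supplied is -19 + 4·106 = 405.
Buyers absorb 405 only when they pay Pb with 710 − 5·Pb = 405, i.e. Pb = 61.
s = Ps − Pb = 106 − 61 = 45.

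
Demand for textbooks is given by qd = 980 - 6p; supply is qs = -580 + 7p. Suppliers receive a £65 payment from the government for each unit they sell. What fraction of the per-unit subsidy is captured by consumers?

Consumer share = 7/13

Pre-subsidy: 980 - 6p = -580 + 7p gives p* = 120, q* = 260.
With the subsidy, sellers receive ps = pb + 65 for each unit, where pb is the price buyers pay.
Supply in terms of pb becomes qs = -580 + 7(pb + 65) = -125 + 7pb. Setting this equal to demand: 980 - 6pb = -125 + 7pb, so pb = 85.
Sellers receive ps = 85 + 65 = 150; q' = 980 − 6·85 = 470.
Buyers' price falls by p* − pb = 120 − 85 = 35; sellers' price rises by ps − p* = 150 − 120 = 30.
So consumers capture 35/65 = 7/13 of each unit of subsidy.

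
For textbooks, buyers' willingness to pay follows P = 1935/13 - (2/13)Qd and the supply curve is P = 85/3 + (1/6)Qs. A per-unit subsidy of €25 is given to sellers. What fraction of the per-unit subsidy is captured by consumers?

Pre-subsidy: 1935/13 - (2/13)Q = 85/3 + (1/6)Q gives Q* = 376 and P* = 91.
With the subsidy, sellers receive Ps = Pb + 25 for each unit, where Pb is the price buyers pay.
On the curves, Pb = 1935/13 - (2/13)Q and Ps = 85/3 + (1/6)Q; the wedge Ps − Pb = 25 gives 85/3 + (1/6)Q − (1935/13 - (2/13)Q) = 25, so Q' = 454.
Then Pb = 1935/13 − (2/13)·454 = 79 and Ps = 85/3 + (1/6)·454 = 104.
Buyers' price falls by P* − Pb = 91 − 79 = 12; sellers' price rises by Ps − P* = 104 − 91 = 13.
So consumers capture 12/25 = 0.48 of each unit of subsidy.

Consumer share = 0.48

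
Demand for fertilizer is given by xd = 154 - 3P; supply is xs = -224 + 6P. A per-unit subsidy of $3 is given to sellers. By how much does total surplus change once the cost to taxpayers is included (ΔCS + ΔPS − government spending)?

Net change in total surplus = -$9

Pre-subsidy: 154 - 3P = -224 + 6P gives P* = 42, x* = 28.
With the subsidy, sellers receive Ps = Pb + 3 for each unit, where Pb is the price buyers pay.
Supply in terms of Pb becomes xs = -224 + 6(Pb + 3) = -206 + 6Pb. Setting this equal to demand: 154 - 3Pb = -206 + 6Pb, so Pb = 40.
Sellers receive Ps = 40 + 3 = 43; x' = 154 − 3·40 = 34.
ΔCS = ½(28 + 34)(42 − 40) = 62; ΔPS = ½(28 + 34)(43 − 42) = 31.
Government spending = 3 × 34 = 102.
Net change = 62 + 31 − 102 = -9. The loss equals the DWL triangle ½·3·6.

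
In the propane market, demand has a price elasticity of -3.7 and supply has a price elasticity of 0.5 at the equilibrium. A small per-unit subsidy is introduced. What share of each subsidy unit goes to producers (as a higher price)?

For a small subsidy around the equilibrium, the benefit split depends on the relative slopes, which at a point are proportional to the elasticities.
Buyer share = εs/(εs + |εd|) = 0.5/(0.5 + 3.7) = 5/42; seller share = |εd|/(εs + |εd|) = 37/42.
So producers capture 37/42 of the subsidy.

Producer share = 37/42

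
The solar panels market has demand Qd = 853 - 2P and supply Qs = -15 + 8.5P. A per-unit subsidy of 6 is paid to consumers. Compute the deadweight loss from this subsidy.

Pre-subsidy: 853 - 2P = -15 + 8.5P gives P* = 248/3, Q* = 2063/3.
With the rebate, buyers effectively pay Pb = Ps − 6, where Ps is the price sellers receive.
Demand in terms of Ps becomes Qd = 853 − 2(Ps − 6) = 865 - 2Ps. Setting this equal to supply: 865 - 2Ps = -15 + 8.5Ps, so Ps = 1760/21.
Buyers pay Pb = 1760/21 − 6 = 1634/21; Q' = -15 + 8.5·(1760/21) = 14645/21.
The subsidy expands output by 14645/21 − 2063/3 = 68/7 past the efficient level; on those units the gap between marginal cost and willingness to pay runs from 0 up to 6.
DWL = ½ × 6 × 68/7 = 204/7.

Deadweight loss = 204/7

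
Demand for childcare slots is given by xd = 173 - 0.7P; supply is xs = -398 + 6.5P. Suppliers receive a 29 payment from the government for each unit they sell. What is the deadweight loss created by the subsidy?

Pre-subsidy: 173 - 0.7P = -398 + 6.5P gives P* = 2855/36, x* = 8459/72.
With the subsidy, sellers receive Ps = Pb + 29 for each unit, where Pb is the price buyers pay.
Supply in terms of Pb becomes xs = -398 + 6.5(Pb + 29) = -209.5 + 6.5Pb. Setting this equal to demand: 173 - 0.7Pb = -209.5 + 6.5Pb, so Pb = 53.125.
Sellers receive Ps = 53.125 + 29 = 82.125; x' = 173 − 0.7·53.125 = 135.8125.
The subsidy expands output by 135.8125 − 8459/72 = 2639/144 past the efficient level; on those units the gap between marginal cost and willingness to pay runs from 0 up to 29.
DWL = ½ × 29 × 2639/144 = 76531/288.

Deadweight loss = 76531/288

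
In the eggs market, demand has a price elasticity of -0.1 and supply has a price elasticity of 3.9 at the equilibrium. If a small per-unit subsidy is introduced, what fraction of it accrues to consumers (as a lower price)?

Consumer share = 0.975

For a small subsidy around the equilibrium, the benefit split depends on the relative slopes, which at a point are proportional to the elasticities.
Buyer share = εs/(εs + |εd|) = 3.9/(3.9 + 0.1) = 0.975; seller share = |εd|/(εs + |εd|) = 0.025.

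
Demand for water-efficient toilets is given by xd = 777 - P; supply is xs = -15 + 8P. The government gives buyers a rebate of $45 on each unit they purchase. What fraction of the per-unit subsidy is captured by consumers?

Consumer share = 8/9

Pre-subsidy: 777 - P = -15 + 8P gives P* = 88, x* = 689.
With the rebate, buyers effectively pay Pb = Ps − 45, where Ps is the price sellers receive.
Demand in terms of Ps becomes xd = 777 − 1(Ps − 45) = 822 - Ps. Setting this equal to supply: 822 - Ps = -15 + 8Ps, so Ps = 93.
Buyers pay Pb = 93 − 45 = 48; x' = -15 + 8·93 = 729.
Buyers' price falls by P* − Pb = 88 − 48 = 40; sellers' price rises by Ps − P* = 93 − 88 = 5.
So consumers capture 40/45 = 8/9 of each unit of subsidy.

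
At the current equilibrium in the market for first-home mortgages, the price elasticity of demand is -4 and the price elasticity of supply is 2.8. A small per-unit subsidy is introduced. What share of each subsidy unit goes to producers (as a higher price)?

Producer share = 10/17

For a small subsidy around the equilibrium, the benefit split depends on the relative slopes, which at a point are proportional to the elasticities.
Buyer share = εs/(εs + |εd|) = 2.8/(2.8 + 4) = 7/17; seller share = |εd|/(εs + |εd|) = 10/17.
So producers capture 10/17 of the subsidy.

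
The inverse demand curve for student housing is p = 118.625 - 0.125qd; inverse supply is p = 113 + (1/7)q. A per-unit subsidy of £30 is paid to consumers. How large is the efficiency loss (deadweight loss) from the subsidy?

Deadweight loss = £1680

Pre-subsidy: 118.625 - 0.125q = 113 + (1/7)q gives q* = 21 and p* = 116.
With the rebate, buyers effectively pay pb = ps − 30, where ps is the price sellers receive.
On the curves, pb = 118.625 - 0.125q and ps = 113 + (1/7)q; the wedge ps − pb = 30 gives 113 + (1/7)q − (118.625 - 0.125q) = 30, so q' = 133.
Then pb = 118.625 − 0.125·133 = 102 and ps = 113 + (1/7)·133 = 132.
The subsidy expands output by 133 − 21 = 112 past the efficient level; on those units the gap between marginal cost and willingness to pay runs from 0 up to 30.
DWL = ½ × 30 × 112 = 1680.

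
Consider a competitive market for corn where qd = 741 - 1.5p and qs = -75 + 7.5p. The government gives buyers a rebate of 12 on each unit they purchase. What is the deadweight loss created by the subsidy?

Deadweight loss = 90

Pre-subsidy: 741 - 1.5p = -75 + 7.5p gives p* = 272/3, q* = 605.
With the rebate, buyers effectively pay pb = ps − 12, where ps is the price sellers receive.
Demand in terms of ps becomes qd = 741 − 1.5(ps − 12) = 759 - 1.5ps. Setting this equal to supply: 759 - 1.5ps = -75 + 7.5ps, so ps = 278/3.
Buyers pay pb = 278/3 − 12 = 242/3; q' = -75 + 7.5·(278/3) = 620.
The subsidy expands output by 620 − 605 = 15 past the efficient level; on those units the gap between marginal cost and willingness to pay runs from 0 up to 12.
DWL = ½ × 12 × 15 = 90.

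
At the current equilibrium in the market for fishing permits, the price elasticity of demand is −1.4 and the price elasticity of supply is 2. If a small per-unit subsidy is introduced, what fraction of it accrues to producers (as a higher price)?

For a small subsidy around the equilibrium, the benefit split depends on the relative slopes, which at a point are proportional to the elasticities.
Buyer share = εs/(εs + |εd|) = 2/(2 + 1.4) = 10/17; seller share = |εd|/(εs + |εd|) = 7/17.
So producers capture 7/17 of the subsidy.

Producer share = 7/17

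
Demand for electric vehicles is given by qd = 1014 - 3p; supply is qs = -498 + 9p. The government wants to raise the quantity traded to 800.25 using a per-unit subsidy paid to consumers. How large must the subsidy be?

At q = 800.25, invert demand for the buyer price: pb = (1014 − 800.25)/3 = 71.25; invert supply for the seller price: ps = (800.25 − (-498))/9 = 144.25.
The subsidy must fill the gap: s = ps − pb = 144.25 − 71.25 = 73.

Required subsidy s = 73 per unit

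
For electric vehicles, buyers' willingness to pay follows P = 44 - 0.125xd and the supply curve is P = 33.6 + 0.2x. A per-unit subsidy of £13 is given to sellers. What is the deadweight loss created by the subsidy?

Deadweight loss = £260

Pre-subsidy: 44 - 0.125x = 33.6 + 0.2x gives x* = 32 and P* = 40.
With the subsidy, sellers receive Ps = Pb + 13 for each unit, where Pb is the price buyers pay.
On the curves, Pb = 44 - 0.125x and Ps = 33.6 + 0.2x; the wedge Ps − Pb = 13 gives 33.6 + 0.2x − (44 - 0.125x) = 13, so x' = 72.
Then Pb = 44 − 0.125·72 = 35 and Ps = 33.6 + 0.2·72 = 48.
The subsidy expands output by 72 − 32 = 40 past the efficient level; on those units the gap between marginal cost and willingness to pay runs from 0 up to 13.
DWL = ½ × 13 × 40 = 260.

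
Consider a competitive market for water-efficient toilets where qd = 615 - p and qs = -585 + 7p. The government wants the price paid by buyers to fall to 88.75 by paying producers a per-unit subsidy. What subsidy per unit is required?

At a buyer price of 88.75, quantity demanded is 615 − 1·88.75 = 526.25.
Sellers supply 526.25 only when they receive ps with -585 + 7·ps = 526.25, i.e. ps = 158.75.
s = ps − pb = 158.75 − 88.75 = 70.

Required subsidy s = 70 per unit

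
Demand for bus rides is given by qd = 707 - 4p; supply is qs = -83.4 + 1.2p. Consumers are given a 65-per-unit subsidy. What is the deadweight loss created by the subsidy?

Deadweight loss = 1950

Pre-subsidy: 707 - 4p = -83.4 + 1.2p gives p* = 152, q* = 99.
With the rebate, buyers effectively pay pb = ps − 65, where ps is the price sellers receive.
Demand in terms of ps becomes qd = 707 − 4(ps − 65) = 967 - 4ps. Setting this equal to supply: 967 - 4ps = -83.4 + 1.2ps, so ps = 202.
Buyers pay pb = 202 − 65 = 137; q' = -83.4 + 1.2·202 = 159.
The subsidy expands output by 159 − 99 = 60 past the efficient level; on those units the gap between marginal cost and willingness to pay runs from 0 up to 65.
DWL = ½ × 65 × 60 = 1950.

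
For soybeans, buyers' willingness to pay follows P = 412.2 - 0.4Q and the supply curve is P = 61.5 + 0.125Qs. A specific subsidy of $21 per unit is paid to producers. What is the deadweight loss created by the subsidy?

Deadweight loss = $420

Pre-subsidy: 412.2 - 0.4Q = 61.5 + 0.125Q gives Q* = 668 and P* = 145.
With the subsidy, sellers receive Ps = Pb + 21 for each unit, where Pb is the price buyers pay.
On the curves, Pb = 412.2 - 0.4Q and Ps = 61.5 + 0.125Q; the wedge Ps − Pb = 21 gives 61.5 + 0.125Q − (412.2 - 0.4Q) = 21, so Q' = 708.
Then Pb = 412.2 − 0.4·708 = 129 and Ps = 61.5 + 0.125·708 = 150.
The subsidy expands output by 708 − 668 = 40 past the efficient level; on those units the gap between marginal cost and willingness to pay runs from 0 up to 21.
DWL = ½ × 21 × 40 = 420.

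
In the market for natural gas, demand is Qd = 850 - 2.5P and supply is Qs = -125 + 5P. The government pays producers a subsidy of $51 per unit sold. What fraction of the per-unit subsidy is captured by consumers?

Pre-subsidy: 850 - 2.5P = -125 + 5P gives P* = 130, Q* = 525.
With the subsidy, sellers receive Ps = Pb + 51 for each unit, where Pb is the price buyers pay.
Supply in terms of Pb becomes Qs = -125 + 5(Pb + 51) = 130 + 5Pb. Setting this equal to demand: 850 - 2.5Pb = 130 + 5Pb, so Pb = 96.
Sellers receive Ps = 96 + 51 = 147; Q' = 850 − 2.5·96 = 610.
Buyers' price falls by P* − Pb = 130 − 96 = 34; sellers' price rises by Ps − P* = 147 − 130 = 17.
So consumers capture 34/51 = 2/3 of each unit of subsidy.

Consumer share = 2/3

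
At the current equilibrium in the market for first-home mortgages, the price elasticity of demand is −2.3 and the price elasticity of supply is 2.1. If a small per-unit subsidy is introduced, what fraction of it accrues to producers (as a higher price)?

Producer share = 23/44

For a small subsidy around the equilibrium, the benefit split depends on the relative slopes, which at a point are proportional to the elasticities.
Buyer share = εs/(εs + |εd|) = 2.1/(2.1 + 2.3) = 21/44; seller share = |εd|/(εs + |εd|) = 23/44.
So producers capture 23/44 of the subsidy.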